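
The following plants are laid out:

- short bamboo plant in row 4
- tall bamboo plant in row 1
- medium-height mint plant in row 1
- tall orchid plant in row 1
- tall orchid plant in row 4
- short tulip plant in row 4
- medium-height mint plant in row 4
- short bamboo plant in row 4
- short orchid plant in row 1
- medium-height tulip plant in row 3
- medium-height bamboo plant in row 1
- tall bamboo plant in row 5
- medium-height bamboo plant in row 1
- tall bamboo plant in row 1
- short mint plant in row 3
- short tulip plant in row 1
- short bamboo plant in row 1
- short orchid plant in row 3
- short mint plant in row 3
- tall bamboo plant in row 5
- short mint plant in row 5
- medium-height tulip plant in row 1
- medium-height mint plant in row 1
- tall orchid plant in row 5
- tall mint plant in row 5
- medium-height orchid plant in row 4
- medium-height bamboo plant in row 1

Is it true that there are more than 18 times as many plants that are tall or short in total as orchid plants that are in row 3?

False

There are 18 plants that are tall or short.
There is 1 orchid plant in row 3.
The claim requires 18 > 18 × 1 = 18, which does not hold.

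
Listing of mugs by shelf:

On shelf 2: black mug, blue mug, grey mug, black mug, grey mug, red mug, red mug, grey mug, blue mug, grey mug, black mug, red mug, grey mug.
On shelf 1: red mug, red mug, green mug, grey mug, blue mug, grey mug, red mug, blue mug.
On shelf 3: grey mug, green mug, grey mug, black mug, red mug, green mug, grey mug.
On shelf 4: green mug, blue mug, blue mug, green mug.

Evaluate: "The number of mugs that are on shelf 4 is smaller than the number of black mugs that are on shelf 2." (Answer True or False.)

mugs on shelf 4: 4.
black mugs on shelf 2: 3.
The claim requires 4 < 3, which does not hold.

False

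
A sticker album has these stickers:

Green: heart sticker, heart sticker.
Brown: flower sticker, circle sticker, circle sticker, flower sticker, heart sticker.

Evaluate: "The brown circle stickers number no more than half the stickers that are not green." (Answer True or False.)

There are 2 brown circle stickers.
There are 5 stickers that are not green.
The claim requires 2 × 2 = 4 ≤ 5, which holds.

True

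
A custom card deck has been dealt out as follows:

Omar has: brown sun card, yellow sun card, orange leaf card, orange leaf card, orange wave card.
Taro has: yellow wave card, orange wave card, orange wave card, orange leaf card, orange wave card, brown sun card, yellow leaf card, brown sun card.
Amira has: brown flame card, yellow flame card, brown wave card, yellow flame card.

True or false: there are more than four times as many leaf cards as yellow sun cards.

leaf cards: 4.
yellow sun cards: 1.
The claim requires 4 > 4 × 1 = 4, which does not hold.

False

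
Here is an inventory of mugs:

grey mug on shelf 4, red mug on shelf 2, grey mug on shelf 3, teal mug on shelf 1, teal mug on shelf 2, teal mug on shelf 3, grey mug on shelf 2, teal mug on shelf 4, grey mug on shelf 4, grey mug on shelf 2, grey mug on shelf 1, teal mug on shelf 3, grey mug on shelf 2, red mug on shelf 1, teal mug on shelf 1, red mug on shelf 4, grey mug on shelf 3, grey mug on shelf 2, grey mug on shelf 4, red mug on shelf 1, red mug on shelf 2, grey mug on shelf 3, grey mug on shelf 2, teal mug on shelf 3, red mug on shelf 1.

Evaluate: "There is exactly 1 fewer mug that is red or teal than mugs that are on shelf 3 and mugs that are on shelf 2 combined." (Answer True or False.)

True

mugs that are red or teal: 13.
mugs on shelf 3: 6; mugs on shelf 2: 8; combined: 6 + 8 = 14.
The claim requires 14 − 13 (= 1) to equal 1, which holds.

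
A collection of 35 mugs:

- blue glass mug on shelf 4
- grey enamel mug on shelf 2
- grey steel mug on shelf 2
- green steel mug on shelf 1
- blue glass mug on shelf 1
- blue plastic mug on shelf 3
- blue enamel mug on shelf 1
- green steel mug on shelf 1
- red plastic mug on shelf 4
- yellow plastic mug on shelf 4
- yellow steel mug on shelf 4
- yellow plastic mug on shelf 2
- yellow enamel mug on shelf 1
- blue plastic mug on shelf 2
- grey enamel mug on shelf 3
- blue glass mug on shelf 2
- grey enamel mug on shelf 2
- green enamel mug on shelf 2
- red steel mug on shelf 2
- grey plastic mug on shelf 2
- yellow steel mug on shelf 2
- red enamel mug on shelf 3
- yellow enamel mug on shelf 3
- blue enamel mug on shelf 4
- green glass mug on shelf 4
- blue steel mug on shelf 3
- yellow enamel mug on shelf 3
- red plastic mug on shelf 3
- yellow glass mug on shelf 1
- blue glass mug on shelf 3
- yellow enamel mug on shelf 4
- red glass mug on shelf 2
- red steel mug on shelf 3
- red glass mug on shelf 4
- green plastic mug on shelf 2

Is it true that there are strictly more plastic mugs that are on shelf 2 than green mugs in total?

There are 4 plastic mugs on shelf 2.
There are 5 green mugs.
The claim requires 4 > 5, which does not hold.

False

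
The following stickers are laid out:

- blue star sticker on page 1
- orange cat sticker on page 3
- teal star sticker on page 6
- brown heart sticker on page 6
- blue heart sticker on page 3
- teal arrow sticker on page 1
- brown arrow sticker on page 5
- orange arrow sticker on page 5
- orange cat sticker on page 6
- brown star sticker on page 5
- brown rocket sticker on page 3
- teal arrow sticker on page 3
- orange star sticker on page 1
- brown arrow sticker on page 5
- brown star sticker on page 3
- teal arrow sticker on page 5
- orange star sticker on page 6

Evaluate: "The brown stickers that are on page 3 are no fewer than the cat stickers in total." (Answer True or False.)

There are 2 brown stickers on page 3.
There are 2 cat stickers.
The claim requires 2 ≥ 2, which holds.

True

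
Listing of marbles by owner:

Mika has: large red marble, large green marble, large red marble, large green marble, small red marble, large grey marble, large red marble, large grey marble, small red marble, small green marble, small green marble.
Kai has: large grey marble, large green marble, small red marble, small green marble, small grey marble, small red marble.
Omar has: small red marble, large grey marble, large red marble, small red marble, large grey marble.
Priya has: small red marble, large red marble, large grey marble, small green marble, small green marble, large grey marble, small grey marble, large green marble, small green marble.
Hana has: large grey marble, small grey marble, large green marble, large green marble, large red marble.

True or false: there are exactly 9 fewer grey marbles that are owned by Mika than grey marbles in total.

|grey marbles owned by Mika| = 2.
|grey marbles| = 11.
The claim requires 11 − 2 (= 9) to equal 9, which holds.

True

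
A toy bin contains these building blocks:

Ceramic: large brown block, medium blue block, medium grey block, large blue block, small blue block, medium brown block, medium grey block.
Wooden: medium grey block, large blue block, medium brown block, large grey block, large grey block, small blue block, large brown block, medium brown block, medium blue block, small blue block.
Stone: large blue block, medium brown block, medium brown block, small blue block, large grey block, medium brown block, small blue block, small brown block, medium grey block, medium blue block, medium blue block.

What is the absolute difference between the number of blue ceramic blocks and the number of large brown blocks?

1

blue ceramic blocks: 3. large brown blocks: 2.
|3 − 2| = 3 − 2 = 1.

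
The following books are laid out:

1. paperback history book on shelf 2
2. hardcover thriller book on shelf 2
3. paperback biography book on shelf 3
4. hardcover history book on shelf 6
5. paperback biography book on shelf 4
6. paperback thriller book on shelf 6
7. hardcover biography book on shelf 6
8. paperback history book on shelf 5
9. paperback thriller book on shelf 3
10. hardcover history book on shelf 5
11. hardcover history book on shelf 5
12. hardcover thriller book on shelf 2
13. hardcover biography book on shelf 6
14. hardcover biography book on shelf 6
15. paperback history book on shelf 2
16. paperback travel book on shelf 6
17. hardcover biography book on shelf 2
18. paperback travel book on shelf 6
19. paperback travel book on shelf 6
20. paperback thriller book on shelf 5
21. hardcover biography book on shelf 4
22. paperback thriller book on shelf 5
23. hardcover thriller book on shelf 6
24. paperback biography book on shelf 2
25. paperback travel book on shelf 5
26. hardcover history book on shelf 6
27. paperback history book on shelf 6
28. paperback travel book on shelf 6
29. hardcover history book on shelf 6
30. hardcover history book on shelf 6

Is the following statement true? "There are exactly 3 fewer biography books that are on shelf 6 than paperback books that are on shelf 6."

|biography books on shelf 6| = 3.
|paperback books on shelf 6| = 6.
The claim requires 6 − 3 (= 3) to equal 3, which holds.

True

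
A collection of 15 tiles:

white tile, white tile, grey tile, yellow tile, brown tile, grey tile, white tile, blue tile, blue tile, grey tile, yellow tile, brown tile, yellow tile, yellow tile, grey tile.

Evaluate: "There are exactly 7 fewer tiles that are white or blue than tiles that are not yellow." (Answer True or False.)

|tiles that are white or blue| = 5.
|tiles that are not yellow| = 11.
The claim requires 11 − 5 (= 6) to equal 7, which does not hold.

False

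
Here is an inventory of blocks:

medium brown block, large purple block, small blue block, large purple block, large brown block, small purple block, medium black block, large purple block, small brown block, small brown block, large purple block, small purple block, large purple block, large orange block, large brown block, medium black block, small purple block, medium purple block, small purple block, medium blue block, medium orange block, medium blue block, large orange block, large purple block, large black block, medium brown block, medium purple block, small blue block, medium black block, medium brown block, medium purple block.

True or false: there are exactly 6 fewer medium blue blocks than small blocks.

True

medium blue blocks: 2.
small blocks: 8.
The claim requires 8 − 2 (= 6) to equal 6, which holds.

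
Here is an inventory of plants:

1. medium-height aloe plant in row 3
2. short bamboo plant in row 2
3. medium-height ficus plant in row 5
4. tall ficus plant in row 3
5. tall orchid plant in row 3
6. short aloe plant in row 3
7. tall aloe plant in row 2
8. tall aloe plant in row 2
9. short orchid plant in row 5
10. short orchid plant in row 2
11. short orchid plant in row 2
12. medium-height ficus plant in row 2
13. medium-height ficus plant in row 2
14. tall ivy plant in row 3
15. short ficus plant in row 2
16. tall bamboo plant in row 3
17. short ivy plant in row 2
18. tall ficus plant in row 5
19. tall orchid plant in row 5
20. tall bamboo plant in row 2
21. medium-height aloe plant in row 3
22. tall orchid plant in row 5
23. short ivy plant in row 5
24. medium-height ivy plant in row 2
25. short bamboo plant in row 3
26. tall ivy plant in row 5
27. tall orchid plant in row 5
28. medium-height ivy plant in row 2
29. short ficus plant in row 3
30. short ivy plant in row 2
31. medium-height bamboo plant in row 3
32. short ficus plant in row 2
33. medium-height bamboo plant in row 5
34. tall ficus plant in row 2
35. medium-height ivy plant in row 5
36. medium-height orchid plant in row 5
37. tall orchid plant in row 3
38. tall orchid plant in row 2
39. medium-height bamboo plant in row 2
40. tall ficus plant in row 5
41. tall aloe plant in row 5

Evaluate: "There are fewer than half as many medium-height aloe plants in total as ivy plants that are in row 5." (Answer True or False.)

False

|medium-height aloe plants| = 2.
|ivy plants in row 5| = 3.
The claim requires 2 × 2 = 4 < 3, which does not hold.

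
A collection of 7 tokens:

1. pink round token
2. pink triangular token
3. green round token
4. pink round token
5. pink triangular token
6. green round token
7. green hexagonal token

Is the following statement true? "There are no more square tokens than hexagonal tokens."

|square tokens| = 0.
|hexagonal tokens| = 1.
The claim requires 0 ≤ 1, which holds.

True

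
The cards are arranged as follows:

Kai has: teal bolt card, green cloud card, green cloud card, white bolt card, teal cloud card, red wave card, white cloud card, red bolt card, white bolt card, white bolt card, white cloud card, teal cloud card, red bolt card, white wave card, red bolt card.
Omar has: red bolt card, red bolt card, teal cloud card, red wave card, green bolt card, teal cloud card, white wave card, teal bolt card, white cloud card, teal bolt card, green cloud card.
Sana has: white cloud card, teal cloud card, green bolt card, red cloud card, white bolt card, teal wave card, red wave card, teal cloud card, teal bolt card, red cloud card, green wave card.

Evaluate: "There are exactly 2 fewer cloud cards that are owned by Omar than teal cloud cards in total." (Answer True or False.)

True

Count of cloud cards owned by Omar: 4.
There are 6 teal cloud cards.
The claim requires 6 − 4 (= 2) to equal 2, which holds.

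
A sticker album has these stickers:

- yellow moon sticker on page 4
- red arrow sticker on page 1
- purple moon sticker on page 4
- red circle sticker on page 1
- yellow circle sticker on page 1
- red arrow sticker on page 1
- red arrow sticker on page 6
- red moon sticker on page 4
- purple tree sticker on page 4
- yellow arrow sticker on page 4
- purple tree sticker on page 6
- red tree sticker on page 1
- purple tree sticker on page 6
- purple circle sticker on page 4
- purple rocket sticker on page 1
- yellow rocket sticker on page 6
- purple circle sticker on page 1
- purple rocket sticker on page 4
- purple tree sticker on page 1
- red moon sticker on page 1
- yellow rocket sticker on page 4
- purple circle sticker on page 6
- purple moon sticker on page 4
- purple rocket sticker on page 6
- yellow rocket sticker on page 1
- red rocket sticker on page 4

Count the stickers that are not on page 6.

Total stickers: 26; with the excluded value: 6; remaining 26 − 6 = 20.

20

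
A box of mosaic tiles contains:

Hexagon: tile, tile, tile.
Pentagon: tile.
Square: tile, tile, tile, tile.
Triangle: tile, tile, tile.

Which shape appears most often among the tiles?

square

Counts by shape: square 4, triangle 3, hexagon 3, pentagon 1.
The maximum is 4, held uniquely by square.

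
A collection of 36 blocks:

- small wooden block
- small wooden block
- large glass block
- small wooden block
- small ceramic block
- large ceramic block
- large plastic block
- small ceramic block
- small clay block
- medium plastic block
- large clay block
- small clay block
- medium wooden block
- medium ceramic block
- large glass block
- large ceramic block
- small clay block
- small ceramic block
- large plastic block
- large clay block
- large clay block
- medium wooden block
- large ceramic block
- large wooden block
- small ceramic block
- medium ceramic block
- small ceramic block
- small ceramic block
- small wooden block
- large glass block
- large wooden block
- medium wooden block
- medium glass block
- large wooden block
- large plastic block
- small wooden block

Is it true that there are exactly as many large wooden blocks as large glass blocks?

There are 3 large wooden blocks.
There are 3 large glass blocks.
The claim requires 3 = 3, which holds.

True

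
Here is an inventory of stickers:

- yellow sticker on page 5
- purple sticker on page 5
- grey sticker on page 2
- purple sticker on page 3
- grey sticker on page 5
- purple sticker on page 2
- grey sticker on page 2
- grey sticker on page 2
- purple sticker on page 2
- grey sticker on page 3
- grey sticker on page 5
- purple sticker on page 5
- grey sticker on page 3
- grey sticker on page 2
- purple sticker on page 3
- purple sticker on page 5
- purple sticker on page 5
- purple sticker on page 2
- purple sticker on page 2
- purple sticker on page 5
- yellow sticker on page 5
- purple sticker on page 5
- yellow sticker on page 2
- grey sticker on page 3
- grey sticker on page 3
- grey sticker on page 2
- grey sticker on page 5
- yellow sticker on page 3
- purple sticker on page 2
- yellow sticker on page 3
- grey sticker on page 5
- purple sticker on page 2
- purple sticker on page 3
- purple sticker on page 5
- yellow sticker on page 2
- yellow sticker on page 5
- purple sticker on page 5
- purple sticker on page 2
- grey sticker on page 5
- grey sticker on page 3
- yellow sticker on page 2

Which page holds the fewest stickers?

page 3

Counts by page: page 5→16, page 2→15, page 3→10.
The minimum is 10, held uniquely by page 3.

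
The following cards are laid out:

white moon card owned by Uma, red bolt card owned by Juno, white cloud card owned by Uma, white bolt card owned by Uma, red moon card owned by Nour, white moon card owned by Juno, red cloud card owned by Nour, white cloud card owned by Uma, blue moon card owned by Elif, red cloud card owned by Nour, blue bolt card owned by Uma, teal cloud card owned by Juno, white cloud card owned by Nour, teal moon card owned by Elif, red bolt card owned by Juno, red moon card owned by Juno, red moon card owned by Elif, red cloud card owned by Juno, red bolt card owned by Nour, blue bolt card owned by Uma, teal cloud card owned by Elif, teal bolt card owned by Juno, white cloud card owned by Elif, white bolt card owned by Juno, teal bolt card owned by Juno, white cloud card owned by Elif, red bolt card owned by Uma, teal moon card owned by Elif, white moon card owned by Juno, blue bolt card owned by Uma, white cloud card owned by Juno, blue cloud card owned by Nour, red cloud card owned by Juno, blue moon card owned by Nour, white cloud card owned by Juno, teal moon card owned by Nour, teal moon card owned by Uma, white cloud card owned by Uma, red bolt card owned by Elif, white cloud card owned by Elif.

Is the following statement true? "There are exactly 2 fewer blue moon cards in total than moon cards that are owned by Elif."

True

|blue moon cards| = 2.
|moon cards owned by Elif| = 4.
The claim requires 4 − 2 (= 2) to equal 2, which holds.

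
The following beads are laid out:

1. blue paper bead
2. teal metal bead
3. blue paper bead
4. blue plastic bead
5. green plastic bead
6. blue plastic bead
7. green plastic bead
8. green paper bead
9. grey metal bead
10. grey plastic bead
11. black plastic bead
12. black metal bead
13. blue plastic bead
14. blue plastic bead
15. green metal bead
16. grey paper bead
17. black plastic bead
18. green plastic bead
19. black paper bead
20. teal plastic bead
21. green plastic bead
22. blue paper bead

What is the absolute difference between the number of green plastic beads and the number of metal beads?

green plastic beads: 4. metal beads: 4.
|4 − 4| = 4 − 4 = 0.

0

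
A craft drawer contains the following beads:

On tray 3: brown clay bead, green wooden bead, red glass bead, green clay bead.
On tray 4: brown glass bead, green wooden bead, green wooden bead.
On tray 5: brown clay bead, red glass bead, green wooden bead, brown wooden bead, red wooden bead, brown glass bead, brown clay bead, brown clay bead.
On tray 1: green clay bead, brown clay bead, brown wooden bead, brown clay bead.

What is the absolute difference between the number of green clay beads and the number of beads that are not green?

green clay beads: 2. beads that are not green: 13.
|2 − 13| = 13 − 2 = 11.

11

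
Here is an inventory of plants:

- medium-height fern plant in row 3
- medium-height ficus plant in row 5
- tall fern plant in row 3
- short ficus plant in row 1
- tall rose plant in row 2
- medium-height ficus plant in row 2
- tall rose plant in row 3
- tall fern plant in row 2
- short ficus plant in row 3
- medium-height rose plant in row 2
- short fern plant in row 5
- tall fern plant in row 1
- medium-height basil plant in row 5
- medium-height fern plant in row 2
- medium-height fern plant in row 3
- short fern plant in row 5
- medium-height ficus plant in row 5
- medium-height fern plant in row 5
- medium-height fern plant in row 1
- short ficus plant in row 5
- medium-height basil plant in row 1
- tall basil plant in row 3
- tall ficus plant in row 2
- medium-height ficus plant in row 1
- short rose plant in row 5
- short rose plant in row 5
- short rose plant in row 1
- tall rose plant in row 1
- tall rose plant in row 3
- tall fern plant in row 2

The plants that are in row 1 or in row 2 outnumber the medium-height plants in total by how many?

2

plants in row 1 or in row 2: 14.
medium-height plants: 12.
14 − 12 = 2.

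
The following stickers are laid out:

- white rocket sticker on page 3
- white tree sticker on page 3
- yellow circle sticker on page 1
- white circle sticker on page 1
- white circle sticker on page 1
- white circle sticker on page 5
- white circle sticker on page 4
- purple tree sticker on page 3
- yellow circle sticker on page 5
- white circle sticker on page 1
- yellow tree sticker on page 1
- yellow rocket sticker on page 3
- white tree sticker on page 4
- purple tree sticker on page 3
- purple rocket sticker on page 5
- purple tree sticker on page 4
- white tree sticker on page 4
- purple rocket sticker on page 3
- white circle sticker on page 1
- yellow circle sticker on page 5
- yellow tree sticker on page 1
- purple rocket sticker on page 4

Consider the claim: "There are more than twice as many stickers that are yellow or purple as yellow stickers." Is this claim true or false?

False

stickers that are yellow or purple: 12.
yellow stickers: 6.
The claim requires 12 > 2 × 6 = 12, which does not hold.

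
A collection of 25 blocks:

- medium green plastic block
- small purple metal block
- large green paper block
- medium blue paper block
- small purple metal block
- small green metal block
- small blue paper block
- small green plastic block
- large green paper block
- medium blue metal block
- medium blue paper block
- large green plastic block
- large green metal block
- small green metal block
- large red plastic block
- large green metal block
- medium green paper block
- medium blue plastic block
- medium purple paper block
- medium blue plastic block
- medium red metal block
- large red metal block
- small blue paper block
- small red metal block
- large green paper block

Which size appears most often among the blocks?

Counts by size: medium 9, small 8, large 8.
The maximum is 9, held uniquely by medium.

medium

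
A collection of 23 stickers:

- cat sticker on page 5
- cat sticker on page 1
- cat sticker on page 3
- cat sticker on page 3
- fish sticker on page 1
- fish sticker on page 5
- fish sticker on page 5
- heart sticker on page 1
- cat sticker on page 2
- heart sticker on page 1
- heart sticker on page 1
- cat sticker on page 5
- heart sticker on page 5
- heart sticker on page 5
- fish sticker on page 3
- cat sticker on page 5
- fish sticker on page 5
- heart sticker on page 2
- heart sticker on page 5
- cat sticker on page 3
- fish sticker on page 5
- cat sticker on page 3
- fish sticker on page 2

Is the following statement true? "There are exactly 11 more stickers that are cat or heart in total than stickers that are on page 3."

True

stickers that are cat or heart: 16.
stickers on page 3: 5.
The claim requires 16 − 5 (= 11) to equal 11, which holds.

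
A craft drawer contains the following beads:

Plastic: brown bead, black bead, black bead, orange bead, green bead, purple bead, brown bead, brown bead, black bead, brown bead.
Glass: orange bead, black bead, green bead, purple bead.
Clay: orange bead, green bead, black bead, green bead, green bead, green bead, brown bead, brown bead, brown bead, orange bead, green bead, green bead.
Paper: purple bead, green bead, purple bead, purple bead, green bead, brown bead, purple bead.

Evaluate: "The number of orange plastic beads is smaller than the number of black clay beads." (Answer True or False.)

False

orange plastic beads: 1.
black clay beads: 1.
The claim requires 1 < 1, which does not hold.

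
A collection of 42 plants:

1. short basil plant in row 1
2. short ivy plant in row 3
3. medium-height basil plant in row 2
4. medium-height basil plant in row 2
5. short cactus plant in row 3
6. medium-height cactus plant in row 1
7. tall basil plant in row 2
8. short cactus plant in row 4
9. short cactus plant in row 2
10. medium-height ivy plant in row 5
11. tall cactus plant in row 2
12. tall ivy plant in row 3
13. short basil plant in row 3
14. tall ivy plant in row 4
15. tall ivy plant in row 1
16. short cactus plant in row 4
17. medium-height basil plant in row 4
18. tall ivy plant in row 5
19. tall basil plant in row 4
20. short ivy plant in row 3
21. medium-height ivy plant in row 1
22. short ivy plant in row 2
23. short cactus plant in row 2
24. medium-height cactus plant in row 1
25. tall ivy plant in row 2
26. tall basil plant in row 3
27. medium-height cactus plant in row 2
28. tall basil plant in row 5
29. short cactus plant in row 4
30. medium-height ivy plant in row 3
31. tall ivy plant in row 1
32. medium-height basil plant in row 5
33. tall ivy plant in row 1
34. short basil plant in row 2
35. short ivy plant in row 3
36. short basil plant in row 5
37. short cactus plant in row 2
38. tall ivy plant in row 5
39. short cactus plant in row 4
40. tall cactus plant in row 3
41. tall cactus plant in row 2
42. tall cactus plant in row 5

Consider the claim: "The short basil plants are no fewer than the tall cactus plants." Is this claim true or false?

There are 4 short basil plants.
There are 4 tall cactus plants.
The claim requires 4 ≥ 4, which holds.

True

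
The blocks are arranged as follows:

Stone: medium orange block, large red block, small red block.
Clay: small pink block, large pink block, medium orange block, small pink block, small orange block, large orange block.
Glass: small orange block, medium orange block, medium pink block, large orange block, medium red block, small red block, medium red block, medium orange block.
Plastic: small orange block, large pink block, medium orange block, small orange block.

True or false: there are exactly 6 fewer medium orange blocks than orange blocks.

|medium orange blocks| = 5.
|orange blocks| = 11.
The claim requires 11 − 5 (= 6) to equal 6, which holds.

True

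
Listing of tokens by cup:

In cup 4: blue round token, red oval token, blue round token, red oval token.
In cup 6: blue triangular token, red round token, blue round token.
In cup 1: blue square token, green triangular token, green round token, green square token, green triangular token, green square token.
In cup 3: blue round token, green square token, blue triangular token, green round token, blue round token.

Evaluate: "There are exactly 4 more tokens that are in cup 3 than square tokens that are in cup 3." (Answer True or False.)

tokens in cup 3: 5.
square tokens in cup 3: 1.
The claim requires 5 − 1 (= 4) to equal 4, which holds.

True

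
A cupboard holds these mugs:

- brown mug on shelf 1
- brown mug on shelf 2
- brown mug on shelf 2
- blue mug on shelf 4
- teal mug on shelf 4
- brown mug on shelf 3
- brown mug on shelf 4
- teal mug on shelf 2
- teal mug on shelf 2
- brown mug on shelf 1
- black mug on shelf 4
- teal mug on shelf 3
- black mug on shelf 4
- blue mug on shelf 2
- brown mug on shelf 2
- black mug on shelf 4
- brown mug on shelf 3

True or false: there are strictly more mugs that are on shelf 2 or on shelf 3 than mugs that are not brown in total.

mugs on shelf 2 or on shelf 3: 9.
mugs that are not brown: 9.
The claim requires 9 > 9, which does not hold.

False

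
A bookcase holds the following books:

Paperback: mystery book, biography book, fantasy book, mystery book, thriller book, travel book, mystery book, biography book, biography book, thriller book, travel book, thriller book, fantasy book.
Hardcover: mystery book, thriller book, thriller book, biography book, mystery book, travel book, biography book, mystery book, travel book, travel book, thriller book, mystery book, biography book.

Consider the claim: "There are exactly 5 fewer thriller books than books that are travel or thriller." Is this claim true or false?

True

There are 6 thriller books.
There are 11 books that are travel or thriller.
The claim requires 11 − 6 (= 5) to equal 5, which holds.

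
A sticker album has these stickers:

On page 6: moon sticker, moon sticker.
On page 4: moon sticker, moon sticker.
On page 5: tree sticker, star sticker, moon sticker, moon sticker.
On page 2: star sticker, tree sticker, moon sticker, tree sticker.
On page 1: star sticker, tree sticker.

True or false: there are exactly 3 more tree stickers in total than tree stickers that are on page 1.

|tree stickers| = 4.
|tree stickers on page 1| = 1.
The claim requires 4 − 1 (= 3) to equal 3, which holds.

True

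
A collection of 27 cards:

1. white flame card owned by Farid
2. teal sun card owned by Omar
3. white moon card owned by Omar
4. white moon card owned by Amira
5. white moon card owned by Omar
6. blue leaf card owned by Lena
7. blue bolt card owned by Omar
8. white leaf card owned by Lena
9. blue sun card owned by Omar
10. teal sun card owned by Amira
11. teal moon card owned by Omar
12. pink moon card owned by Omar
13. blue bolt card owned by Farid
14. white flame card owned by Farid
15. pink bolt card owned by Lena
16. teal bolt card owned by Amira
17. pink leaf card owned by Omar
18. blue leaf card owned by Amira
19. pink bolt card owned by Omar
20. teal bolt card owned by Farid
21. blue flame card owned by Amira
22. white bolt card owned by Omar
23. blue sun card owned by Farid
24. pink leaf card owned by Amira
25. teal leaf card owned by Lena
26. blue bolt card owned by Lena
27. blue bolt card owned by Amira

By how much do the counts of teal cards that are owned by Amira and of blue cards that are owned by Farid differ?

teal cards owned by Amira: 2. blue cards owned by Farid: 2.
|2 − 2| = 2 − 2 = 0.

0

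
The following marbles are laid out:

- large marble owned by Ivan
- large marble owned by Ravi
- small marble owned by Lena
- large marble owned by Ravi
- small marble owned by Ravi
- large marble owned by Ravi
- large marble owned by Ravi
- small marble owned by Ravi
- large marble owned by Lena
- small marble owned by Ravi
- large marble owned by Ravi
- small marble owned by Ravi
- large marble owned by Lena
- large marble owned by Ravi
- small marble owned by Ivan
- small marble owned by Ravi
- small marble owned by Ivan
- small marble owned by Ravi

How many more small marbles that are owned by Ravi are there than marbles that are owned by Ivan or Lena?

small marbles owned by Ravi: 6.
marbles owned by Ivan or Lena: 6.
6 − 6 = 0.

0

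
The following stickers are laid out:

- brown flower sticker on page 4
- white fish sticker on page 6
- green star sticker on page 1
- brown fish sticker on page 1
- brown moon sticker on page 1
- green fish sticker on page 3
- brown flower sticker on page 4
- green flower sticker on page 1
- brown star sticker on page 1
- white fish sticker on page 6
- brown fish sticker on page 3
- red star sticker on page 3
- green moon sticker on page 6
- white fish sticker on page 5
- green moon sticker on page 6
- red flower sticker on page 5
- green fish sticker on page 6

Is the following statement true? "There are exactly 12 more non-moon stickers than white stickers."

non-moon stickers: 14.
white stickers: 3.
The claim requires 14 − 3 (= 11) to equal 12, which does not hold.

False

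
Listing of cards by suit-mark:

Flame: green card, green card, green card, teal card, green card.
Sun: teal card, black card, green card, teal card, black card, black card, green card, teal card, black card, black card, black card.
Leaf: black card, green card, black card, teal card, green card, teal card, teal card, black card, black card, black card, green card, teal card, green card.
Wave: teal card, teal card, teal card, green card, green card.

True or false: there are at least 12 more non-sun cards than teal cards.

True

|non-sun cards| = 23.
|teal cards| = 11.
The claim requires 23 − 11 = 12 ≥ 12, which holds.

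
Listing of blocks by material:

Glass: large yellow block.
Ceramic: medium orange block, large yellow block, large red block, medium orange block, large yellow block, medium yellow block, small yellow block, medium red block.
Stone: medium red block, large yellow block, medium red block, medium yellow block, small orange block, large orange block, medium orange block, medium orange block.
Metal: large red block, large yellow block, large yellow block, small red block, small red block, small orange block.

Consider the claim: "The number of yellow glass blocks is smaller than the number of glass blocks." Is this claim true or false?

False

There is 1 yellow glass block.
There is 1 glass block.
The claim requires 1 < 1, which does not hold.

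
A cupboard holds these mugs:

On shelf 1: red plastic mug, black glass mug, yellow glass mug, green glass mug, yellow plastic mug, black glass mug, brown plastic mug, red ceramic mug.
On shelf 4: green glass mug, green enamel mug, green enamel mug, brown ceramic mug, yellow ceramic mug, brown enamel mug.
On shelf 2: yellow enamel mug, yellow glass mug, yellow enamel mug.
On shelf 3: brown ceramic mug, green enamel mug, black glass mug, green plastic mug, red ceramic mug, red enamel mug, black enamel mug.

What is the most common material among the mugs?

Counts by material: enamel 8, glass 7, ceramic 5, plastic 4.
The maximum is 8, held uniquely by enamel.

enamel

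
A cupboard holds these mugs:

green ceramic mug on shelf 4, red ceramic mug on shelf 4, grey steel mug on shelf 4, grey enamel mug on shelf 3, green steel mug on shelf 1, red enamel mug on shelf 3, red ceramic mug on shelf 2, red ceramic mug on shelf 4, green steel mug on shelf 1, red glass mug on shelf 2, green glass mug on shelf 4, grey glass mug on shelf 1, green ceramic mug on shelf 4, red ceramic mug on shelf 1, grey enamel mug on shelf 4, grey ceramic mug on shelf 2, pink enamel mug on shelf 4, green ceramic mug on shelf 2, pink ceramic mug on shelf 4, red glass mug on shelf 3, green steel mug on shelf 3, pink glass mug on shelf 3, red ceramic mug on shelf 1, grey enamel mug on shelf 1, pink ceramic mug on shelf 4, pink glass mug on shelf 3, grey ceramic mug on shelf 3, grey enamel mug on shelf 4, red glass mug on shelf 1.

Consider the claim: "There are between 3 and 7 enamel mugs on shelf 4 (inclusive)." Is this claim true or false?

|enamel mugs on shelf 4| = 3.
The claim requires 3 ≤ 3 ≤ 7, which holds.

True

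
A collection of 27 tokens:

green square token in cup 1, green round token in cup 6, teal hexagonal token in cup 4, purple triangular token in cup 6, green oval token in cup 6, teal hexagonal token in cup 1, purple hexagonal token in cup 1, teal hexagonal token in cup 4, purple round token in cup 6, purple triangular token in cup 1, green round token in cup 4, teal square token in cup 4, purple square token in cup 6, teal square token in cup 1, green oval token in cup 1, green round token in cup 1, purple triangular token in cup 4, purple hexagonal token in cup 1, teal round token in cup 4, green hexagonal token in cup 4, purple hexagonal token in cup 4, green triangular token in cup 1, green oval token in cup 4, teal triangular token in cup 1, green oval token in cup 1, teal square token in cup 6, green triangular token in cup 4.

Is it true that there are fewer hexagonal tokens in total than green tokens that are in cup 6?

False

hexagonal tokens: 7.
green tokens in cup 6: 2.
The claim requires 7 < 2, which does not hold.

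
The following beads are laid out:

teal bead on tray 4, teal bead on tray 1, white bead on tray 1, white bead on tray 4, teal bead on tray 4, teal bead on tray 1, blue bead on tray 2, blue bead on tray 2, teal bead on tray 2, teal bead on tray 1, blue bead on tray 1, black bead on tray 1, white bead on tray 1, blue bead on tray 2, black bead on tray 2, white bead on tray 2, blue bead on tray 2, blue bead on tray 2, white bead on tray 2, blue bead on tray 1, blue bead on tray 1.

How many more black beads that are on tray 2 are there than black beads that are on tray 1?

0

black beads on tray 2: 1.
black beads on tray 1: 1.
1 − 1 = 0.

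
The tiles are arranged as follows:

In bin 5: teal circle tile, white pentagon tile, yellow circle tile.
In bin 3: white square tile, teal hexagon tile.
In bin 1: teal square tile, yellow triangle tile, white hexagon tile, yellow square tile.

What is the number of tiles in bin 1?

4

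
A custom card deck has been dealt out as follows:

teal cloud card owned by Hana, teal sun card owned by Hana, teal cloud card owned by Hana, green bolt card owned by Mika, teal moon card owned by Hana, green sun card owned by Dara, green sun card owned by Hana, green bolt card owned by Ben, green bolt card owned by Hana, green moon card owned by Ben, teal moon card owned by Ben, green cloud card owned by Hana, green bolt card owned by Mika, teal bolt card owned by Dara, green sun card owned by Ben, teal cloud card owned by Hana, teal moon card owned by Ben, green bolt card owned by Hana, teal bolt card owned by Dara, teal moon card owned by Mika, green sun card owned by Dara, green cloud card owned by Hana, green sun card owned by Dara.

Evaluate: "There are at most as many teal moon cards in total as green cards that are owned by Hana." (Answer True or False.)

True

There are 4 teal moon cards.
Count of green cards owned by Hana: 5.
The claim requires 4 ≤ 5, which holds.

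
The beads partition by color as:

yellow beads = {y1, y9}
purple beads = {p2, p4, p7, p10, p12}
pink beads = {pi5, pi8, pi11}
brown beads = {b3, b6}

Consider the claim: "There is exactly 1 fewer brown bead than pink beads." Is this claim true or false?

True

There are 2 brown beads.
There are 3 pink beads.
The claim requires 3 − 2 (= 1) to equal 1, which holds.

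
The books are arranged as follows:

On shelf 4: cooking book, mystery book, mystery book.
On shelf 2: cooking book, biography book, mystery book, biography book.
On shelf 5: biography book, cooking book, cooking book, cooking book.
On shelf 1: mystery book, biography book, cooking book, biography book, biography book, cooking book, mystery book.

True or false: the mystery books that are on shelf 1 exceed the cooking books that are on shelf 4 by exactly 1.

mystery books on shelf 1: 2.
cooking books on shelf 4: 1.
The claim requires 2 − 1 (= 1) to equal 1, which holds.

True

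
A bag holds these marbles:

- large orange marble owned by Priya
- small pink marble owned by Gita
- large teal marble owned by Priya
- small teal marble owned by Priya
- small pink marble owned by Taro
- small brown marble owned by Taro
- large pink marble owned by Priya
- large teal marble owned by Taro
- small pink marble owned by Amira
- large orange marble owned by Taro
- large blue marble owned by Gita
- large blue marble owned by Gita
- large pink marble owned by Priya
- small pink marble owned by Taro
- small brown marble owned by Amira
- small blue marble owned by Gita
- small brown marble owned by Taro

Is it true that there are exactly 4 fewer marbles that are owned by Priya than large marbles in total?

Count of marbles owned by Priya: 5.
There are 8 large marbles.
The claim requires 8 − 5 (= 3) to equal 4, which does not hold.

False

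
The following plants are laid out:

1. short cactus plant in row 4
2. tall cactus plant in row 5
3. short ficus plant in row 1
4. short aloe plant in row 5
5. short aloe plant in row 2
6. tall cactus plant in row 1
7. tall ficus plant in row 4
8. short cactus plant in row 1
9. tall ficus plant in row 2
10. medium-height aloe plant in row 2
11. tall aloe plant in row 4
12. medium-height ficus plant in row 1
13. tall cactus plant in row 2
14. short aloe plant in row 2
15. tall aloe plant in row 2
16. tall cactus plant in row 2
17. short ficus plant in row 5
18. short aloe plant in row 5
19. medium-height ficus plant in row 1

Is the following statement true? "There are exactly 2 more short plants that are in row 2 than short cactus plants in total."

short plants in row 2: 2.
short cactus plants: 2.
The claim requires 2 − 2 (= 0) to equal 2, which does not hold.

False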